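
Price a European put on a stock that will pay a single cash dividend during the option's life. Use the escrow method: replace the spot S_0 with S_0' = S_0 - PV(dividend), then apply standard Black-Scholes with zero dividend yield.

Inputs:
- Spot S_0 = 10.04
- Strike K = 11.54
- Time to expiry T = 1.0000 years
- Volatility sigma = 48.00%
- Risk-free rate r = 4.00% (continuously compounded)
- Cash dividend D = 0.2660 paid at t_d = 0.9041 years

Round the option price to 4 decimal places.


Answer: Price = 2.6968

Derivation:
PV(D) = D * exp(-r * t_d) = 0.2660 * 0.96448211 = 0.25655224
S_0' = S_0 - PV(D) = 10.0400 - 0.25655224 = 9.78344776
d1 = (ln(S_0'/K) + (r + sigma^2/2)*T) / (sigma*sqrt(T)) = -0.02068189
d2 = d1 - sigma*sqrt(T) = -0.50068189
exp(-rT) = 0.96078944
N(-d1) = 0.50825029; N(-d2) = 0.69170249
P = K * exp(-rT) * N(-d2) - S_0' * N(-d1) = 11.5400 * 0.96078944 * 0.69170249 - 9.78344776 * 0.50825029 = 2.6968


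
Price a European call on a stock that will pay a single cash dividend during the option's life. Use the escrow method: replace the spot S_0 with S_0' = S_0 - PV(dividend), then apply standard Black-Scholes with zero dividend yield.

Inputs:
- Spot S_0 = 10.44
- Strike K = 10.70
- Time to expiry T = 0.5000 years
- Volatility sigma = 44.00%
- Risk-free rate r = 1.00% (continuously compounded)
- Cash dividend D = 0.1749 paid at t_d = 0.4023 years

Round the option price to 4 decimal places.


PV(D) = D * exp(-r * t_d) = 0.1749 * 0.99598508 = 0.17419779
S_0' = S_0 - PV(D) = 10.4400 - 0.17419779 = 10.26580221
d1 = (ln(S_0'/K) + (r + sigma^2/2)*T) / (sigma*sqrt(T)) = 0.03848736
d2 = d1 - sigma*sqrt(T) = -0.27263962
exp(-rT) = 0.99501248
N(d1) = 0.51535044; N(d2) = 0.39256512
C = S_0' * N(d1) - K * exp(-rT) * N(d2) = 10.26580221 * 0.51535044 - 10.7000 * 0.99501248 * 0.39256512 = 1.1110

Answer: Price = 1.1110


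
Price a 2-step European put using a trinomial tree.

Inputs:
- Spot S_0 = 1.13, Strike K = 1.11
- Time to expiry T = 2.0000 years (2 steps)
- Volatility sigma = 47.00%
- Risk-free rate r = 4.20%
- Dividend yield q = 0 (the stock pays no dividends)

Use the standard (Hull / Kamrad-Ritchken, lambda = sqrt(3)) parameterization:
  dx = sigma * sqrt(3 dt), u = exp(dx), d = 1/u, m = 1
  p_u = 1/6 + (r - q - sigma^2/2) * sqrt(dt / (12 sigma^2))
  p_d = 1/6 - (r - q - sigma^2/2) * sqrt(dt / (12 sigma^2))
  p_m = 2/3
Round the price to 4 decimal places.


dt = T/N = 1.000000; dx = sigma*sqrt(3*dt) = 0.814064
u = exp(dx) = 2.257062; d = 1/u = 0.443054
p_u = 0.124625, p_m = 0.666667, p_d = 0.208709
Discount per step: exp(-r*dt) = 0.958870
Stock lattice S(k, j) with j the centered position index:
  k=0: S(0,+0) = 1.1300
  k=1: S(1,-1) = 0.5007; S(1,+0) = 1.1300; S(1,+1) = 2.5505
  k=2: S(2,-2) = 0.2218; S(2,-1) = 0.5007; S(2,+0) = 1.1300; S(2,+1) = 2.5505; S(2,+2) = 5.7566
Terminal payoffs V(N, j) = max(K - S_T, 0):
  V(2,-2) = 0.888185; V(2,-1) = 0.609349; V(2,+0) = 0.000000; V(2,+1) = 0.000000; V(2,+2) = 0.000000
Backward induction: V(k, j) = exp(-r*dt) * [p_u * V(k+1, j+1) + p_m * V(k+1, j) + p_d * V(k+1, j-1)]
  V(1,-1) = exp(-r*dt) * [p_u*0.000000 + p_m*0.609349 + p_d*0.888185] = 0.567272
  V(1,+0) = exp(-r*dt) * [p_u*0.000000 + p_m*0.000000 + p_d*0.609349] = 0.121946
  V(1,+1) = exp(-r*dt) * [p_u*0.000000 + p_m*0.000000 + p_d*0.000000] = 0.000000
  V(0,+0) = exp(-r*dt) * [p_u*0.000000 + p_m*0.121946 + p_d*0.567272] = 0.191478

Answer: Price = V(0,0) = 0.1915


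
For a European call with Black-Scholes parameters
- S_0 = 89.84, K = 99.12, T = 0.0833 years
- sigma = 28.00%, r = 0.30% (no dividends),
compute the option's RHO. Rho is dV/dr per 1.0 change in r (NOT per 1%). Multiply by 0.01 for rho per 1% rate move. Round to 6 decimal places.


d1 = -1.1729031104; d2 = -1.2537159807
phi(d1) = 0.2005304073; exp(-qT) = 1.0000000000; exp(-rT) = 0.9997501312
N(d2) = 0.1049726286
Rho = K*T*exp(-rT)*N(d2) = 99.1200 * 0.0833 * 0.9997501312 * 0.1049726286 = 0.866511

Answer: Rho = 0.866511


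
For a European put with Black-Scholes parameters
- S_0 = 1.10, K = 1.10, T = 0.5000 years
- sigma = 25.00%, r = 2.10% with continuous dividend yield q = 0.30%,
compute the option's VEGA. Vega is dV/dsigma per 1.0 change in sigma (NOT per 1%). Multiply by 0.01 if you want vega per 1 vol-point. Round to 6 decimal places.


d1 = 0.1393000359; d2 = -0.0374766594
phi(d1) = 0.3950903590; exp(-qT) = 0.9985011244; exp(-rT) = 0.9895549326
Vega = S * exp(-qT) * phi(d1) * sqrt(T) = 1.1000 * 0.9985011244 * 0.3950903590 * 0.7071067812 = 0.306848

Answer: Vega = 0.306848


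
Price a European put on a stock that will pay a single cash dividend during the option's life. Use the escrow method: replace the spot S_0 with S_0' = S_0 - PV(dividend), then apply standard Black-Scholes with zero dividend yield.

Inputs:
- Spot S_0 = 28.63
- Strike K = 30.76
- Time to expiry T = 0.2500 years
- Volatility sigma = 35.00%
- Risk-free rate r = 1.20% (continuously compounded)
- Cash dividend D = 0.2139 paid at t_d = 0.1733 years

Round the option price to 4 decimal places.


Answer: Price = 3.3774

Derivation:
PV(D) = D * exp(-r * t_d) = 0.2139 * 0.99792256 = 0.21345564
S_0' = S_0 - PV(D) = 28.6300 - 0.21345564 = 28.41654436
d1 = (ln(S_0'/K) + (r + sigma^2/2)*T) / (sigma*sqrt(T)) = -0.34817783
d2 = d1 - sigma*sqrt(T) = -0.52317783
exp(-rT) = 0.99700450
N(-d1) = 0.63614668; N(-d2) = 0.69957475
P = K * exp(-rT) * N(-d2) - S_0' * N(-d1) = 30.7600 * 0.99700450 * 0.69957475 - 28.41654436 * 0.63614668 = 3.3774


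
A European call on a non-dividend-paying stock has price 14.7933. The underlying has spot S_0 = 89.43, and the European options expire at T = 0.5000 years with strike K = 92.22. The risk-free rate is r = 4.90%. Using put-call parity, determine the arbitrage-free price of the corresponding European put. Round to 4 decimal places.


Put-call parity: C - P = S_0 * exp(-qT) - K * exp(-rT).
S_0 * exp(-qT) = 89.4300 * 1.00000000 = 89.43000000
K * exp(-rT) = 92.2200 * 0.97579769 = 89.98806287
P = C - S*exp(-qT) + K*exp(-rT)
P = 14.7933 - 89.43000000 + 89.98806287 = 15.3514

Answer: Put price = 15.3514


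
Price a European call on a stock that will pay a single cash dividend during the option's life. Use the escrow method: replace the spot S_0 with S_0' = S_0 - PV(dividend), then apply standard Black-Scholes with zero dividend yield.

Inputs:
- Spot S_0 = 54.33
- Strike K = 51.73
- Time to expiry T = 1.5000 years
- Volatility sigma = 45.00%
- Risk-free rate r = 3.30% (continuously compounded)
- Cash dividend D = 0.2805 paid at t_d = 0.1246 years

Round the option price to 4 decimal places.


Answer: Price = 13.7782

Derivation:
PV(D) = D * exp(-r * t_d) = 0.2805 * 0.99589664 = 0.27934901
S_0' = S_0 - PV(D) = 54.3300 - 0.27934901 = 54.05065099
d1 = (ln(S_0'/K) + (r + sigma^2/2)*T) / (sigma*sqrt(T)) = 0.44500643
d2 = d1 - sigma*sqrt(T) = -0.10612876
exp(-rT) = 0.95170516
N(d1) = 0.67184245; N(d2) = 0.45774010
C = S_0' * N(d1) - K * exp(-rT) * N(d2) = 54.05065099 * 0.67184245 - 51.7300 * 0.95170516 * 0.45774010 = 13.7782


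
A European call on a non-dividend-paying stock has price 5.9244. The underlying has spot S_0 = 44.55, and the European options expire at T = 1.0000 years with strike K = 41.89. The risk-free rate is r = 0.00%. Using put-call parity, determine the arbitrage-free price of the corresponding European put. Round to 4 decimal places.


Put-call parity: C - P = S_0 * exp(-qT) - K * exp(-rT).
S_0 * exp(-qT) = 44.5500 * 1.00000000 = 44.55000000
K * exp(-rT) = 41.8900 * 1.00000000 = 41.89000000
P = C - S*exp(-qT) + K*exp(-rT)
P = 5.9244 - 44.55000000 + 41.89000000 = 3.2644

Answer: Put price = 3.2644


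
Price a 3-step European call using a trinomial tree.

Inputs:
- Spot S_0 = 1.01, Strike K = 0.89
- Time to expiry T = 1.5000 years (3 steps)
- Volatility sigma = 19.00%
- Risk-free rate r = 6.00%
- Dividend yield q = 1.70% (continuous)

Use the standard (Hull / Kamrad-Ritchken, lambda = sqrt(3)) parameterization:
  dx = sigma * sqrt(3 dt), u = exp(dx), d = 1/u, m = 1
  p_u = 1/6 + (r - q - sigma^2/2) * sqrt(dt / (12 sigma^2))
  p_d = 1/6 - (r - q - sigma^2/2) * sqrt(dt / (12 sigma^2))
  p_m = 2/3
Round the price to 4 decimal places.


dt = T/N = 0.500000; dx = sigma*sqrt(3*dt) = 0.232702
u = exp(dx) = 1.262005; d = 1/u = 0.792390
p_u = 0.193471, p_m = 0.666667, p_d = 0.139862
Discount per step: exp(-r*dt) = 0.970446
Stock lattice S(k, j) with j the centered position index:
  k=0: S(0,+0) = 1.0100
  k=1: S(1,-1) = 0.8003; S(1,+0) = 1.0100; S(1,+1) = 1.2746
  k=2: S(2,-2) = 0.6342; S(2,-1) = 0.8003; S(2,+0) = 1.0100; S(2,+1) = 1.2746; S(2,+2) = 1.6086
  k=3: S(3,-3) = 0.5025; S(3,-2) = 0.6342; S(3,-1) = 0.8003; S(3,+0) = 1.0100; S(3,+1) = 1.2746; S(3,+2) = 1.6086; S(3,+3) = 2.0300
Terminal payoffs V(N, j) = max(S_T - K, 0):
  V(3,-3) = 0.000000; V(3,-2) = 0.000000; V(3,-1) = 0.000000; V(3,+0) = 0.120000; V(3,+1) = 0.384625; V(3,+2) = 0.718583; V(3,+3) = 1.140039
Backward induction: V(k, j) = exp(-r*dt) * [p_u * V(k+1, j+1) + p_m * V(k+1, j) + p_d * V(k+1, j-1)]
  V(2,-2) = exp(-r*dt) * [p_u*0.000000 + p_m*0.000000 + p_d*0.000000] = 0.000000
  V(2,-1) = exp(-r*dt) * [p_u*0.120000 + p_m*0.000000 + p_d*0.000000] = 0.022530
  V(2,+0) = exp(-r*dt) * [p_u*0.384625 + p_m*0.120000 + p_d*0.000000] = 0.149850
  V(2,+1) = exp(-r*dt) * [p_u*0.718583 + p_m*0.384625 + p_d*0.120000] = 0.400042
  V(2,+2) = exp(-r*dt) * [p_u*1.140039 + p_m*0.718583 + p_d*0.384625] = 0.731148
  V(1,-1) = exp(-r*dt) * [p_u*0.149850 + p_m*0.022530 + p_d*0.000000] = 0.042711
  V(1,+0) = exp(-r*dt) * [p_u*0.400042 + p_m*0.149850 + p_d*0.022530] = 0.175115
  V(1,+1) = exp(-r*dt) * [p_u*0.731148 + p_m*0.400042 + p_d*0.149850] = 0.416427
  V(0,+0) = exp(-r*dt) * [p_u*0.416427 + p_m*0.175115 + p_d*0.042711] = 0.197276

Answer: Price = V(0,0) = 0.1973


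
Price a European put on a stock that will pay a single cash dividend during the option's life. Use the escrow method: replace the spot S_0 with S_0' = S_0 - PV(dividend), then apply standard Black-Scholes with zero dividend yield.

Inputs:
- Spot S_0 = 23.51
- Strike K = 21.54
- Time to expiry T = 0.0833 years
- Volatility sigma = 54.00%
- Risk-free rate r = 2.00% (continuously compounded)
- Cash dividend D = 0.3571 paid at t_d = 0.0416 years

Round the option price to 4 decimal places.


PV(D) = D * exp(-r * t_d) = 0.3571 * 0.99916835 = 0.35680302
S_0' = S_0 - PV(D) = 23.5100 - 0.35680302 = 23.15319698
d1 = (ln(S_0'/K) + (r + sigma^2/2)*T) / (sigma*sqrt(T)) = 0.55200812
d2 = d1 - sigma*sqrt(T) = 0.39615473
exp(-rT) = 0.99833539
N(-d1) = 0.29047140; N(-d2) = 0.34599544
P = K * exp(-rT) * N(-d2) - S_0' * N(-d1) = 21.5400 * 0.99833539 * 0.34599544 - 23.15319698 * 0.29047140 = 0.7150

Answer: Price = 0.7150


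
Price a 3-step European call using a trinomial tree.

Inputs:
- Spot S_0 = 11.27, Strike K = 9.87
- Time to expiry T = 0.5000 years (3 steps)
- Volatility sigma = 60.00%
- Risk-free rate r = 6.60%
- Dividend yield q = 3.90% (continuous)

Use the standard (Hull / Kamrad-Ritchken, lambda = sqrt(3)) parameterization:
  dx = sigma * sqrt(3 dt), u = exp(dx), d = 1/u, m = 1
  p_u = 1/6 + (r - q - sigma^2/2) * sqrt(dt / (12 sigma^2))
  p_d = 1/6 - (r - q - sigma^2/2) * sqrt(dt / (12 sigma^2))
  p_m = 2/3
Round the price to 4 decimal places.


Answer: Price = V(0,0) = 2.5911

Derivation:
dt = T/N = 0.166667; dx = sigma*sqrt(3*dt) = 0.424264
u = exp(dx) = 1.528465; d = 1/u = 0.654251
p_u = 0.136615, p_m = 0.666667, p_d = 0.196719
Discount per step: exp(-r*dt) = 0.989060
Stock lattice S(k, j) with j the centered position index:
  k=0: S(0,+0) = 11.2700
  k=1: S(1,-1) = 7.3734; S(1,+0) = 11.2700; S(1,+1) = 17.2258
  k=2: S(2,-2) = 4.8241; S(2,-1) = 7.3734; S(2,+0) = 11.2700; S(2,+1) = 17.2258; S(2,+2) = 26.3290
  k=3: S(3,-3) = 3.1561; S(3,-2) = 4.8241; S(3,-1) = 7.3734; S(3,+0) = 11.2700; S(3,+1) = 17.2258; S(3,+2) = 26.3290; S(3,+3) = 40.2430
Terminal payoffs V(N, j) = max(S_T - K, 0):
  V(3,-3) = 0.000000; V(3,-2) = 0.000000; V(3,-1) = 0.000000; V(3,+0) = 1.400000; V(3,+1) = 7.355802; V(3,+2) = 16.459039; V(3,+3) = 30.373018
Backward induction: V(k, j) = exp(-r*dt) * [p_u * V(k+1, j+1) + p_m * V(k+1, j) + p_d * V(k+1, j-1)]
  V(2,-2) = exp(-r*dt) * [p_u*0.000000 + p_m*0.000000 + p_d*0.000000] = 0.000000
  V(2,-1) = exp(-r*dt) * [p_u*1.400000 + p_m*0.000000 + p_d*0.000000] = 0.189168
  V(2,+0) = exp(-r*dt) * [p_u*7.355802 + p_m*1.400000 + p_d*0.000000] = 1.917040
  V(2,+1) = exp(-r*dt) * [p_u*16.459039 + p_m*7.355802 + p_d*1.400000] = 7.346562
  V(2,+2) = exp(-r*dt) * [p_u*30.373018 + p_m*16.459039 + p_d*7.355802] = 16.387854
  V(1,-1) = exp(-r*dt) * [p_u*1.917040 + p_m*0.189168 + p_d*0.000000] = 0.383763
  V(1,+0) = exp(-r*dt) * [p_u*7.346562 + p_m*1.917040 + p_d*0.189168] = 2.293519
  V(1,+1) = exp(-r*dt) * [p_u*16.387854 + p_m*7.346562 + p_d*1.917040] = 7.431449
  V(0,+0) = exp(-r*dt) * [p_u*7.431449 + p_m*2.293519 + p_d*0.383763] = 2.591091


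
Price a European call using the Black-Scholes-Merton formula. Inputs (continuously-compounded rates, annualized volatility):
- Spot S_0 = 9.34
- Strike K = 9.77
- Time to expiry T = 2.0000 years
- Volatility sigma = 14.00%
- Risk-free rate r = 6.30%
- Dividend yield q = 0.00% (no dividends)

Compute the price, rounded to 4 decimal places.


d1 = (ln(S/K) + (r - q + 0.5*sigma^2) * T) / (sigma * sqrt(T)) = 0.50805514
d2 = d1 - sigma * sqrt(T) = 0.31006524
exp(-rT) = 0.88161485; exp(-qT) = 1.00000000
C = S_0 * exp(-qT) * N(d1) - K * exp(-rT) * N(d2)
N(d1) = 0.69429266; N(d2) = 0.62174433
C = 9.3400 * 1.00000000 * 0.69429266 - 9.7700 * 0.88161485 * 0.62174433 = 1.1294

Answer: Price = 1.1294


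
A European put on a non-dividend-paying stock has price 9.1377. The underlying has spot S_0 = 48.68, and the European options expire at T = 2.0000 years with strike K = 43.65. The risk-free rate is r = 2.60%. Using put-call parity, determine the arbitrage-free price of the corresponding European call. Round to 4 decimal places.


Put-call parity: C - P = S_0 * exp(-qT) - K * exp(-rT).
S_0 * exp(-qT) = 48.6800 * 1.00000000 = 48.68000000
K * exp(-rT) = 43.6500 * 0.94932887 = 41.43820504
C = P + S*exp(-qT) - K*exp(-rT)
C = 9.1377 + 48.68000000 - 41.43820504 = 16.3795

Answer: Call price = 16.3795


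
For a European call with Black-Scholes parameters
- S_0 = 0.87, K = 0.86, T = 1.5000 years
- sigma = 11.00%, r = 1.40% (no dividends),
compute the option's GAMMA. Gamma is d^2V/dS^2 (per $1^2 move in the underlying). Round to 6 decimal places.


d1 = 0.3090500603; d2 = 0.1743281245
phi(d1) = 0.3803381692; exp(-qT) = 1.0000000000; exp(-rT) = 0.9792189646
Gamma = exp(-qT) * phi(d1) / (S * sigma * sqrt(T)) = 1.0000000000 * 0.3803381692 / (0.8700 * 0.1100 * 1.2247448714) = 3.244982

Answer: Gamma = 3.244982


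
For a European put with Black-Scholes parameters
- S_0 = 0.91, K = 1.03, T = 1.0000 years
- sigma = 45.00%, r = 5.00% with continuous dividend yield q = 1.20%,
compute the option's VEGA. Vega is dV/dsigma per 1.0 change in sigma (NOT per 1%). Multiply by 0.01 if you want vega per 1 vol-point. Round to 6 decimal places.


d1 = 0.0341789295; d2 = -0.4158210705
phi(d1) = 0.3987093264; exp(-qT) = 0.9880717129; exp(-rT) = 0.9512294245
Vega = S * exp(-qT) * phi(d1) * sqrt(T) = 0.9100 * 0.9880717129 * 0.3987093264 * 1.0000000000 = 0.358498

Answer: Vega = 0.358498


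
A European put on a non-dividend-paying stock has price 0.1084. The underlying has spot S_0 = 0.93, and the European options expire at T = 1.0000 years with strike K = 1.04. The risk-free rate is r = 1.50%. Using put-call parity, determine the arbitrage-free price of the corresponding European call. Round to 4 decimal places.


Answer: Call price = 0.0139

Derivation:
Put-call parity: C - P = S_0 * exp(-qT) - K * exp(-rT).
S_0 * exp(-qT) = 0.9300 * 1.00000000 = 0.93000000
K * exp(-rT) = 1.0400 * 0.98511194 = 1.02451642
C = P + S*exp(-qT) - K*exp(-rT)
C = 0.1084 + 0.93000000 - 1.02451642 = 0.0139


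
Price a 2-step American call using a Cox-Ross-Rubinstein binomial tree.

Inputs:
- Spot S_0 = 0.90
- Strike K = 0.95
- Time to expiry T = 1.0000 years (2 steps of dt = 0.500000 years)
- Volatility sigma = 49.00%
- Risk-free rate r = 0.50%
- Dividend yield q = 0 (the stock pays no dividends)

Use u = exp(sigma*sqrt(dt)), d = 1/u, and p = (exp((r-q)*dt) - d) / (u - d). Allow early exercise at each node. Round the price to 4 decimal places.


Answer: Price = V(0,0) = 0.1476

Derivation:
dt = T/N = 0.500000
u = exp(sigma*sqrt(dt)) = 1.414084; d = 1/u = 0.707171
p = (exp((r-q)*dt) - d) / (u - d) = 0.417777
Discount per step: exp(-r*dt) = 0.997503
Stock lattice S(k, i) with i counting down-moves:
  k=0: S(0,0) = 0.9000
  k=1: S(1,0) = 1.2727; S(1,1) = 0.6365
  k=2: S(2,0) = 1.7997; S(2,1) = 0.9000; S(2,2) = 0.4501
Terminal payoffs V(N, i) = max(S_T - K, 0):
  V(2,0) = 0.849671; V(2,1) = 0.000000; V(2,2) = 0.000000
Backward induction: V(k, i) = exp(-r*dt) * [p * V(k+1, i) + (1-p) * V(k+1, i+1)]; then take max(V_cont, immediate exercise) for American.
  V(1,0) = exp(-r*dt) * [p*0.849671 + (1-p)*0.000000] = 0.354087; exercise = 0.322676; V(1,0) = max -> 0.354087
  V(1,1) = exp(-r*dt) * [p*0.000000 + (1-p)*0.000000] = 0.000000; exercise = 0.000000; V(1,1) = max -> 0.000000
  V(0,0) = exp(-r*dt) * [p*0.354087 + (1-p)*0.000000] = 0.147560; exercise = 0.000000; V(0,0) = max -> 0.147560


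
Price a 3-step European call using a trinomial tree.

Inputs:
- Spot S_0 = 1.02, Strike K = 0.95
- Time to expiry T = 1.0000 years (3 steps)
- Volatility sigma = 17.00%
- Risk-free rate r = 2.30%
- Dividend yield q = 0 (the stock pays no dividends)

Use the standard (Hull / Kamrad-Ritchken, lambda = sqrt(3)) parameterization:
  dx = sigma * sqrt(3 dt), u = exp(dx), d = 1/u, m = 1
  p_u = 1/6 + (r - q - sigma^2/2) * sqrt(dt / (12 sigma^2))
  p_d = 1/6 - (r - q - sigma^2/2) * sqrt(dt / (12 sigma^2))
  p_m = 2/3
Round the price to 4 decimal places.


dt = T/N = 0.333333; dx = sigma*sqrt(3*dt) = 0.170000
u = exp(dx) = 1.185305; d = 1/u = 0.843665
p_u = 0.175049, p_m = 0.666667, p_d = 0.158284
Discount per step: exp(-r*dt) = 0.992363
Stock lattice S(k, j) with j the centered position index:
  k=0: S(0,+0) = 1.0200
  k=1: S(1,-1) = 0.8605; S(1,+0) = 1.0200; S(1,+1) = 1.2090
  k=2: S(2,-2) = 0.7260; S(2,-1) = 0.8605; S(2,+0) = 1.0200; S(2,+1) = 1.2090; S(2,+2) = 1.4330
  k=3: S(3,-3) = 0.6125; S(3,-2) = 0.7260; S(3,-1) = 0.8605; S(3,+0) = 1.0200; S(3,+1) = 1.2090; S(3,+2) = 1.4330; S(3,+3) = 1.6986
Terminal payoffs V(N, j) = max(S_T - K, 0):
  V(3,-3) = 0.000000; V(3,-2) = 0.000000; V(3,-1) = 0.000000; V(3,+0) = 0.070000; V(3,+1) = 0.259011; V(3,+2) = 0.483047; V(3,+3) = 0.748597
Backward induction: V(k, j) = exp(-r*dt) * [p_u * V(k+1, j+1) + p_m * V(k+1, j) + p_d * V(k+1, j-1)]
  V(2,-2) = exp(-r*dt) * [p_u*0.000000 + p_m*0.000000 + p_d*0.000000] = 0.000000
  V(2,-1) = exp(-r*dt) * [p_u*0.070000 + p_m*0.000000 + p_d*0.000000] = 0.012160
  V(2,+0) = exp(-r*dt) * [p_u*0.259011 + p_m*0.070000 + p_d*0.000000] = 0.091304
  V(2,+1) = exp(-r*dt) * [p_u*0.483047 + p_m*0.259011 + p_d*0.070000] = 0.266262
  V(2,+2) = exp(-r*dt) * [p_u*0.748597 + p_m*0.483047 + p_d*0.259011] = 0.490296
  V(1,-1) = exp(-r*dt) * [p_u*0.091304 + p_m*0.012160 + p_d*0.000000] = 0.023905
  V(1,+0) = exp(-r*dt) * [p_u*0.266262 + p_m*0.091304 + p_d*0.012160] = 0.108567
  V(1,+1) = exp(-r*dt) * [p_u*0.490296 + p_m*0.266262 + p_d*0.091304] = 0.275664
  V(0,+0) = exp(-r*dt) * [p_u*0.275664 + p_m*0.108567 + p_d*0.023905] = 0.123466

Answer: Price = V(0,0) = 0.1235


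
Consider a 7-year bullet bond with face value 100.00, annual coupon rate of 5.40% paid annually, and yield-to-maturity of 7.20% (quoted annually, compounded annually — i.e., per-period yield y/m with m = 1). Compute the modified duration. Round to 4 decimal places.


Coupon per period c = face * coupon_rate / m = 5.400000
Periods per year m = 1; per-period yield y/m = 0.072000
Number of cashflows N = 7
Cashflows (t years, CF_t, discount factor 1/(1+y/m)^(m*t), PV):
  t = 1.0000: CF_t = 5.400000, DF = 0.932836, PV = 5.037313
  t = 2.0000: CF_t = 5.400000, DF = 0.870183, PV = 4.698986
  t = 3.0000: CF_t = 5.400000, DF = 0.811738, PV = 4.383383
  t = 4.0000: CF_t = 5.400000, DF = 0.757218, PV = 4.088977
  t = 5.0000: CF_t = 5.400000, DF = 0.706360, PV = 3.814344
  t = 6.0000: CF_t = 5.400000, DF = 0.658918, PV = 3.558157
  t = 7.0000: CF_t = 105.400000, DF = 0.614662, PV = 64.785395
Price P = sum_t PV_t = 90.366555
First compute Macaulay numerator sum_t t * PV_t:
  t * PV_t at t = 1.0000: 5.037313
  t * PV_t at t = 2.0000: 9.397973
  t * PV_t at t = 3.0000: 13.150149
  t * PV_t at t = 4.0000: 16.355906
  t * PV_t at t = 5.0000: 19.071719
  t * PV_t at t = 6.0000: 21.348939
  t * PV_t at t = 7.0000: 453.497767
Macaulay duration D = 537.859766 / 90.366555 = 5.951978
Modified duration = D / (1 + y/m) = 5.951978 / (1 + 0.072000) = 5.552218

Answer: Modified duration = 5.5522


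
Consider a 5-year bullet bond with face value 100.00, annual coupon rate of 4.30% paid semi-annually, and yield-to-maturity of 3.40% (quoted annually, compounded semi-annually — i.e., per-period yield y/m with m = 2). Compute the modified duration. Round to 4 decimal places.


Answer: Modified duration = 4.4866

Derivation:
Coupon per period c = face * coupon_rate / m = 2.150000
Periods per year m = 2; per-period yield y/m = 0.017000
Number of cashflows N = 10
Cashflows (t years, CF_t, discount factor 1/(1+y/m)^(m*t), PV):
  t = 0.5000: CF_t = 2.150000, DF = 0.983284, PV = 2.114061
  t = 1.0000: CF_t = 2.150000, DF = 0.966848, PV = 2.078723
  t = 1.5000: CF_t = 2.150000, DF = 0.950686, PV = 2.043975
  t = 2.0000: CF_t = 2.150000, DF = 0.934795, PV = 2.009808
  t = 2.5000: CF_t = 2.150000, DF = 0.919169, PV = 1.976213
  t = 3.0000: CF_t = 2.150000, DF = 0.903804, PV = 1.943179
  t = 3.5000: CF_t = 2.150000, DF = 0.888696, PV = 1.910697
  t = 4.0000: CF_t = 2.150000, DF = 0.873841, PV = 1.878758
  t = 4.5000: CF_t = 2.150000, DF = 0.859234, PV = 1.847353
  t = 5.0000: CF_t = 102.150000, DF = 0.844871, PV = 86.303586
Price P = sum_t PV_t = 104.106352
First compute Macaulay numerator sum_t t * PV_t:
  t * PV_t at t = 0.5000: 1.057030
  t * PV_t at t = 1.0000: 2.078723
  t * PV_t at t = 1.5000: 3.065963
  t * PV_t at t = 2.0000: 4.019617
  t * PV_t at t = 2.5000: 4.940532
  t * PV_t at t = 3.0000: 5.829536
  t * PV_t at t = 3.5000: 6.687439
  t * PV_t at t = 4.0000: 7.515032
  t * PV_t at t = 4.5000: 8.313088
  t * PV_t at t = 5.0000: 431.517930
Macaulay duration D = 475.024890 / 104.106352 = 4.562881
Modified duration = D / (1 + y/m) = 4.562881 / (1 + 0.017000) = 4.486609


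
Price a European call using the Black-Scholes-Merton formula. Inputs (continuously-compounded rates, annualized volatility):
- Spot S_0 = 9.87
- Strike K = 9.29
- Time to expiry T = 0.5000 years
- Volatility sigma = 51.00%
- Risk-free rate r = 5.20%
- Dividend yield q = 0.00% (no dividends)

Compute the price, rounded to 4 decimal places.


Answer: Price = 1.8013

Derivation:
d1 = (ln(S/K) + (r - q + 0.5*sigma^2) * T) / (sigma * sqrt(T)) = 0.42034393
d2 = d1 - sigma * sqrt(T) = 0.05971947
exp(-rT) = 0.97433509; exp(-qT) = 1.00000000
C = S_0 * exp(-qT) * N(d1) - K * exp(-rT) * N(d2)
N(d1) = 0.66288289; N(d2) = 0.52381047
C = 9.8700 * 1.00000000 * 0.66288289 - 9.2900 * 0.97433509 * 0.52381047 = 1.8013


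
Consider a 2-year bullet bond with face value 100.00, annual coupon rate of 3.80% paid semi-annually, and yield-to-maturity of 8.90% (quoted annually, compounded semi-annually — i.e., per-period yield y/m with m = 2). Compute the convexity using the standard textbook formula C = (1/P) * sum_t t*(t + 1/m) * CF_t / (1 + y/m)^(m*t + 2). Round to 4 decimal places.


Answer: Convexity = 4.4053

Derivation:
Coupon per period c = face * coupon_rate / m = 1.900000
Periods per year m = 2; per-period yield y/m = 0.044500
Number of cashflows N = 4
Cashflows (t years, CF_t, discount factor 1/(1+y/m)^(m*t), PV):
  t = 0.5000: CF_t = 1.900000, DF = 0.957396, PV = 1.819052
  t = 1.0000: CF_t = 1.900000, DF = 0.916607, PV = 1.741553
  t = 1.5000: CF_t = 1.900000, DF = 0.877556, PV = 1.667356
  t = 2.0000: CF_t = 101.900000, DF = 0.840168, PV = 85.613136
Price P = sum_t PV_t = 90.841097
Convexity numerator sum_t t*(t + 1/m) * CF_t / (1+y/m)^(m*t + 2):
  t = 0.5000: term = 0.833678
  t = 1.0000: term = 2.394479
  t = 1.5000: term = 4.584929
  t = 2.0000: term = 392.367947
Convexity = (1/P) * sum = 400.181034 / 90.841097 = 4.405286


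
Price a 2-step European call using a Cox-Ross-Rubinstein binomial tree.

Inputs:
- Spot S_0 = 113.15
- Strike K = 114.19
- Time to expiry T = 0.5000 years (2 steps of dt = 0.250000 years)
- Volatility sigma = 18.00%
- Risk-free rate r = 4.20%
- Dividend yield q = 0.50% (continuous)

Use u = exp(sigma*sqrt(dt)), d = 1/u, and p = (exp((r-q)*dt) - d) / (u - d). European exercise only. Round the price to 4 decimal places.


Answer: Price = V(0,0) = 5.8315

Derivation:
dt = T/N = 0.250000
u = exp(sigma*sqrt(dt)) = 1.094174; d = 1/u = 0.913931
p = (exp((r-q)*dt) - d) / (u - d) = 0.529073
Discount per step: exp(-r*dt) = 0.989555
Stock lattice S(k, i) with i counting down-moves:
  k=0: S(0,0) = 113.1500
  k=1: S(1,0) = 123.8058; S(1,1) = 103.4113
  k=2: S(2,0) = 135.4651; S(2,1) = 113.1500; S(2,2) = 94.5108
Terminal payoffs V(N, i) = max(S_T - K, 0):
  V(2,0) = 21.275145; V(2,1) = 0.000000; V(2,2) = 0.000000
Backward induction: V(k, i) = exp(-r*dt) * [p * V(k+1, i) + (1-p) * V(k+1, i+1)].
  V(1,0) = exp(-r*dt) * [p*21.275145 + (1-p)*0.000000] = 11.138530
  V(1,1) = exp(-r*dt) * [p*0.000000 + (1-p)*0.000000] = 0.000000
  V(0,0) = exp(-r*dt) * [p*11.138530 + (1-p)*0.000000] = 5.831540


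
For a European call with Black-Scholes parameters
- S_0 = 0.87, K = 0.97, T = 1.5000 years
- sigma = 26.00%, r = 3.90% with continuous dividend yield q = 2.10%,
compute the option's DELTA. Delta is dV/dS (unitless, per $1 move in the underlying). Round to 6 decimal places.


Answer: Delta = 0.446797

Derivation:
d1 = -0.0976745336; d2 = -0.4161082001
phi(d1) = 0.3970437946; exp(-qT) = 0.9689909565; exp(-rT) = 0.9431782404
N(d1) = 0.4610953691
Delta = exp(-qT) * N(d1) = 0.9689909565 * 0.4610953691 = 0.446797


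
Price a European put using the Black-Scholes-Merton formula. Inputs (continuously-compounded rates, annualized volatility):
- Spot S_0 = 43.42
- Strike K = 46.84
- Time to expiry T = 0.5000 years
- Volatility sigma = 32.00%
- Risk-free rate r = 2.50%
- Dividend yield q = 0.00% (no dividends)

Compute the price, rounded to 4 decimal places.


d1 = (ln(S/K) + (r - q + 0.5*sigma^2) * T) / (sigma * sqrt(T)) = -0.16668882
d2 = d1 - sigma * sqrt(T) = -0.39296299
exp(-rT) = 0.98757780; exp(-qT) = 1.00000000
P = K * exp(-rT) * N(-d2) - S_0 * exp(-qT) * N(-d1)
N(-d1) = 0.56619255; N(-d2) = 0.65282659
P = 46.8400 * 0.98757780 * 0.65282659 - 43.4200 * 1.00000000 * 0.56619255 = 5.6145

Answer: Price = 5.6145


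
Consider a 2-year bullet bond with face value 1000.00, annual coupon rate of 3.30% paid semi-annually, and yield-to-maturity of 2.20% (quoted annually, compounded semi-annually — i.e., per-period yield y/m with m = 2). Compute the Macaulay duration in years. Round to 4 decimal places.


Answer: Macaulay duration = 1.9524 years

Derivation:
Coupon per period c = face * coupon_rate / m = 16.500000
Periods per year m = 2; per-period yield y/m = 0.011000
Number of cashflows N = 4
Cashflows (t years, CF_t, discount factor 1/(1+y/m)^(m*t), PV):
  t = 0.5000: CF_t = 16.500000, DF = 0.989120, PV = 16.320475
  t = 1.0000: CF_t = 16.500000, DF = 0.978358, PV = 16.142903
  t = 1.5000: CF_t = 16.500000, DF = 0.967713, PV = 15.967263
  t = 2.0000: CF_t = 1016.500000, DF = 0.957184, PV = 972.977418
Price P = sum_t PV_t = 1021.408058
Macaulay numerator sum_t t * PV_t:
  t * PV_t at t = 0.5000: 8.160237
  t * PV_t at t = 1.0000: 16.142903
  t * PV_t at t = 1.5000: 23.950894
  t * PV_t at t = 2.0000: 1945.954835
Macaulay duration D = (sum_t t * PV_t) / P = 1994.208870 / 1021.408058 = 1.952412


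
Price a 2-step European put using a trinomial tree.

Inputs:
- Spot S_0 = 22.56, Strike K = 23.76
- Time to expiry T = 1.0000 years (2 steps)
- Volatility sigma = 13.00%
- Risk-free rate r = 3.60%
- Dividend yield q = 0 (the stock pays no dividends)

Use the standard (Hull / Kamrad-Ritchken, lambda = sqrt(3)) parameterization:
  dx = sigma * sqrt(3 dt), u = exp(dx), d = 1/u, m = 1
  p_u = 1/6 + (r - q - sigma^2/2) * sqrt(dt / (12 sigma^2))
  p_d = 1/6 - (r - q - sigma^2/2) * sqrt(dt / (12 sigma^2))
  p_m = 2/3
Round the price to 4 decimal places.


dt = T/N = 0.500000; dx = sigma*sqrt(3*dt) = 0.159217
u = exp(dx) = 1.172592; d = 1/u = 0.852811
p_u = 0.209925, p_m = 0.666667, p_d = 0.123408
Discount per step: exp(-r*dt) = 0.982161
Stock lattice S(k, j) with j the centered position index:
  k=0: S(0,+0) = 22.5600
  k=1: S(1,-1) = 19.2394; S(1,+0) = 22.5600; S(1,+1) = 26.4537
  k=2: S(2,-2) = 16.4076; S(2,-1) = 19.2394; S(2,+0) = 22.5600; S(2,+1) = 26.4537; S(2,+2) = 31.0194
Terminal payoffs V(N, j) = max(K - S_T, 0):
  V(2,-2) = 7.352398; V(2,-1) = 4.520574; V(2,+0) = 1.200000; V(2,+1) = 0.000000; V(2,+2) = 0.000000
Backward induction: V(k, j) = exp(-r*dt) * [p_u * V(k+1, j+1) + p_m * V(k+1, j) + p_d * V(k+1, j-1)]
  V(1,-1) = exp(-r*dt) * [p_u*1.200000 + p_m*4.520574 + p_d*7.352398] = 4.098530
  V(1,+0) = exp(-r*dt) * [p_u*0.000000 + p_m*1.200000 + p_d*4.520574] = 1.333652
  V(1,+1) = exp(-r*dt) * [p_u*0.000000 + p_m*0.000000 + p_d*1.200000] = 0.145448
  V(0,+0) = exp(-r*dt) * [p_u*0.145448 + p_m*1.333652 + p_d*4.098530] = 1.399998

Answer: Price = V(0,0) = 1.4000


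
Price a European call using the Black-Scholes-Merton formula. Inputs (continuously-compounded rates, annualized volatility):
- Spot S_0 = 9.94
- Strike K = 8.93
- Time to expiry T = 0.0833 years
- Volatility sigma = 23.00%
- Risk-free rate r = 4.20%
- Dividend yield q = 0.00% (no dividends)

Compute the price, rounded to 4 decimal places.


d1 = (ln(S/K) + (r - q + 0.5*sigma^2) * T) / (sigma * sqrt(T)) = 1.70004685
d2 = d1 - sigma * sqrt(T) = 1.63366485
exp(-rT) = 0.99650751; exp(-qT) = 1.00000000
C = S_0 * exp(-qT) * N(d1) - K * exp(-rT) * N(d2)
N(d1) = 0.95543894; N(d2) = 0.94883538
C = 9.9400 * 1.00000000 * 0.95543894 - 8.9300 * 0.99650751 * 0.94883538 = 1.0536

Answer: Price = 1.0536


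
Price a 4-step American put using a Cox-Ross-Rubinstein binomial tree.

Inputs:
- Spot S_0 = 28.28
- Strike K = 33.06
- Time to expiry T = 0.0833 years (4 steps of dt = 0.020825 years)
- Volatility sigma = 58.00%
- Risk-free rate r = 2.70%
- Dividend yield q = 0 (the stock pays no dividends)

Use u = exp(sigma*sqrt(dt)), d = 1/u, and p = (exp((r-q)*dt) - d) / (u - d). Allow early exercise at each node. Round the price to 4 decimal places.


dt = T/N = 0.020825
u = exp(sigma*sqrt(dt)) = 1.087302; d = 1/u = 0.919708
p = (exp((r-q)*dt) - d) / (u - d) = 0.482443
Discount per step: exp(-r*dt) = 0.999438
Stock lattice S(k, i) with i counting down-moves:
  k=0: S(0,0) = 28.2800
  k=1: S(1,0) = 30.7489; S(1,1) = 26.0093
  k=2: S(2,0) = 33.4333; S(2,1) = 28.2800; S(2,2) = 23.9210
  k=3: S(3,0) = 36.3521; S(3,1) = 30.7489; S(3,2) = 26.0093; S(3,3) = 22.0003
  k=4: S(4,0) = 39.5257; S(4,1) = 33.4333; S(4,2) = 28.2800; S(4,3) = 23.9210; S(4,4) = 20.2339
Terminal payoffs V(N, i) = max(K - S_T, 0):
  V(4,0) = 0.000000; V(4,1) = 0.000000; V(4,2) = 4.780000; V(4,3) = 9.139000; V(4,4) = 12.826115
Backward induction: V(k, i) = exp(-r*dt) * [p * V(k+1, i) + (1-p) * V(k+1, i+1)]; then take max(V_cont, immediate exercise) for American.
  V(3,0) = exp(-r*dt) * [p*0.000000 + (1-p)*0.000000] = 0.000000; exercise = 0.000000; V(3,0) = max -> 0.000000
  V(3,1) = exp(-r*dt) * [p*0.000000 + (1-p)*4.780000] = 2.472530; exercise = 2.311110; V(3,1) = max -> 2.472530
  V(3,2) = exp(-r*dt) * [p*4.780000 + (1-p)*9.139000] = 7.032074; exercise = 7.050658; V(3,2) = max -> 7.050658
  V(3,3) = exp(-r*dt) * [p*9.139000 + (1-p)*12.826115] = 11.041081; exercise = 11.059664; V(3,3) = max -> 11.059664
  V(2,0) = exp(-r*dt) * [p*0.000000 + (1-p)*2.472530] = 1.278955; exercise = 0.000000; V(2,0) = max -> 1.278955
  V(2,1) = exp(-r*dt) * [p*2.472530 + (1-p)*7.050658] = 4.839248; exercise = 4.780000; V(2,1) = max -> 4.839248
  V(2,2) = exp(-r*dt) * [p*7.050658 + (1-p)*11.059664] = 9.120416; exercise = 9.139000; V(2,2) = max -> 9.139000
  V(1,0) = exp(-r*dt) * [p*1.278955 + (1-p)*4.839248] = 3.119854; exercise = 2.311110; V(1,0) = max -> 3.119854
  V(1,1) = exp(-r*dt) * [p*4.839248 + (1-p)*9.139000] = 7.060642; exercise = 7.050658; V(1,1) = max -> 7.060642
  V(0,0) = exp(-r*dt) * [p*3.119854 + (1-p)*7.060642] = 5.156535; exercise = 4.780000; V(0,0) = max -> 5.156535

Answer: Price = V(0,0) = 5.1565


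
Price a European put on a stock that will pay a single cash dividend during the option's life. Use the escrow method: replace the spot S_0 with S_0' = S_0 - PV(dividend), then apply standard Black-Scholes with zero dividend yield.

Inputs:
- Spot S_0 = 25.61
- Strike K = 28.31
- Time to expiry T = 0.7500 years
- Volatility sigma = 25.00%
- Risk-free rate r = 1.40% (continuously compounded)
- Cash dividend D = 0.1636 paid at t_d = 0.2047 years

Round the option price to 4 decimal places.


Answer: Price = 3.8104

Derivation:
PV(D) = D * exp(-r * t_d) = 0.1636 * 0.99713830 = 0.16313183
S_0' = S_0 - PV(D) = 25.6100 - 0.16313183 = 25.44686817
d1 = (ln(S_0'/K) + (r + sigma^2/2)*T) / (sigma*sqrt(T)) = -0.33571727
d2 = d1 - sigma*sqrt(T) = -0.55222362
exp(-rT) = 0.98955493
N(-d1) = 0.63145796; N(-d2) = 0.70960242
P = K * exp(-rT) * N(-d2) - S_0' * N(-d1) = 28.3100 * 0.98955493 * 0.70960242 - 25.44686817 * 0.63145796 = 3.8104


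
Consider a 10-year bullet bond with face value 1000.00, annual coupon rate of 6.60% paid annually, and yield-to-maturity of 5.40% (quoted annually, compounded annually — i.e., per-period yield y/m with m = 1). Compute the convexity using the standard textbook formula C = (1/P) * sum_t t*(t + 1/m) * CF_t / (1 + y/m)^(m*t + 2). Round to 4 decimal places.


Coupon per period c = face * coupon_rate / m = 66.000000
Periods per year m = 1; per-period yield y/m = 0.054000
Number of cashflows N = 10
Cashflows (t years, CF_t, discount factor 1/(1+y/m)^(m*t), PV):
  t = 1.0000: CF_t = 66.000000, DF = 0.948767, PV = 62.618596
  t = 2.0000: CF_t = 66.000000, DF = 0.900158, PV = 59.410432
  t = 3.0000: CF_t = 66.000000, DF = 0.854040, PV = 56.366634
  t = 4.0000: CF_t = 66.000000, DF = 0.810285, PV = 53.478780
  t = 5.0000: CF_t = 66.000000, DF = 0.768771, PV = 50.738881
  t = 6.0000: CF_t = 66.000000, DF = 0.729384, PV = 48.139355
  t = 7.0000: CF_t = 66.000000, DF = 0.692015, PV = 45.673013
  t = 8.0000: CF_t = 66.000000, DF = 0.656561, PV = 43.333029
  t = 9.0000: CF_t = 66.000000, DF = 0.622923, PV = 41.112931
  t = 10.0000: CF_t = 1066.000000, DF = 0.591009, PV = 630.015299
Price P = sum_t PV_t = 1090.886950
Convexity numerator sum_t t*(t + 1/m) * CF_t / (1+y/m)^(m*t + 2):
  t = 1.0000: term = 112.733268
  t = 2.0000: term = 320.872681
  t = 3.0000: term = 608.866567
  t = 4.0000: term = 962.787107
  t = 5.0000: term = 1370.190380
  t = 6.0000: term = 1819.987222
  t = 7.0000: term = 2302.324127
  t = 8.0000: term = 2808.473454
  t = 9.0000: term = 3330.732274
  t = 10.0000: term = 62382.468982
Convexity = (1/P) * sum = 76019.436063 / 1090.886950 = 69.685897

Answer: Convexity = 69.6859


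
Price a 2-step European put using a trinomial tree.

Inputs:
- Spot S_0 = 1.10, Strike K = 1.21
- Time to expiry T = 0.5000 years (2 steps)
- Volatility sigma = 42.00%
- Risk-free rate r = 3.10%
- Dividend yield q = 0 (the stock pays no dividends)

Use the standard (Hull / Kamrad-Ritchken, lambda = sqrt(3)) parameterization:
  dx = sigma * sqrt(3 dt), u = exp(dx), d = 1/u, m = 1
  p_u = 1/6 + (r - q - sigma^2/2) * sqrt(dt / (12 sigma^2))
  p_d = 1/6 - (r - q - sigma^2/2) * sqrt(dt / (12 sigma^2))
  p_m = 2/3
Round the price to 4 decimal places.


dt = T/N = 0.250000; dx = sigma*sqrt(3*dt) = 0.363731
u = exp(dx) = 1.438687; d = 1/u = 0.695078
p_u = 0.147009, p_m = 0.666667, p_d = 0.186324
Discount per step: exp(-r*dt) = 0.992280
Stock lattice S(k, j) with j the centered position index:
  k=0: S(0,+0) = 1.1000
  k=1: S(1,-1) = 0.7646; S(1,+0) = 1.1000; S(1,+1) = 1.5826
  k=2: S(2,-2) = 0.5314; S(2,-1) = 0.7646; S(2,+0) = 1.1000; S(2,+1) = 1.5826; S(2,+2) = 2.2768
Terminal payoffs V(N, j) = max(K - S_T, 0):
  V(2,-2) = 0.678553; V(2,-1) = 0.445414; V(2,+0) = 0.110000; V(2,+1) = 0.000000; V(2,+2) = 0.000000
Backward induction: V(k, j) = exp(-r*dt) * [p_u * V(k+1, j+1) + p_m * V(k+1, j) + p_d * V(k+1, j-1)]
  V(1,-1) = exp(-r*dt) * [p_u*0.110000 + p_m*0.445414 + p_d*0.678553] = 0.436151
  V(1,+0) = exp(-r*dt) * [p_u*0.000000 + p_m*0.110000 + p_d*0.445414] = 0.155118
  V(1,+1) = exp(-r*dt) * [p_u*0.000000 + p_m*0.000000 + p_d*0.110000] = 0.020337
  V(0,+0) = exp(-r*dt) * [p_u*0.020337 + p_m*0.155118 + p_d*0.436151] = 0.186218

Answer: Price = V(0,0) = 0.1862


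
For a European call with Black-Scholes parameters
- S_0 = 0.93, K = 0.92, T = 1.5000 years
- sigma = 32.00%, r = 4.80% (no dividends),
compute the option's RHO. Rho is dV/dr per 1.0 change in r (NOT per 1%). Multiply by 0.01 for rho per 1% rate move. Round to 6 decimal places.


Answer: Rho = 0.649923

Derivation:
d1 = 0.4072555227; d2 = 0.0153371639
phi(d1) = 0.3671932277; exp(-qT) = 1.0000000000; exp(-rT) = 0.9305308958
N(d2) = 0.5061184033
Rho = K*T*exp(-rT)*N(d2) = 0.9200 * 1.5000 * 0.9305308958 * 0.5061184033 = 0.649923


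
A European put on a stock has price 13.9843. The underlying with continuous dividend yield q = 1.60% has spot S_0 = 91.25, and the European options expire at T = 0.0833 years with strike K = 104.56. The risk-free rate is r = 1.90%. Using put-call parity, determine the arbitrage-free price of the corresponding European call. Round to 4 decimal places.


Put-call parity: C - P = S_0 * exp(-qT) - K * exp(-rT).
S_0 * exp(-qT) = 91.2500 * 0.99866809 = 91.12846301
K * exp(-rT) = 104.5600 * 0.99841855 = 104.39464378
C = P + S*exp(-qT) - K*exp(-rT)
C = 13.9843 + 91.12846301 - 104.39464378 = 0.7181

Answer: Call price = 0.7181


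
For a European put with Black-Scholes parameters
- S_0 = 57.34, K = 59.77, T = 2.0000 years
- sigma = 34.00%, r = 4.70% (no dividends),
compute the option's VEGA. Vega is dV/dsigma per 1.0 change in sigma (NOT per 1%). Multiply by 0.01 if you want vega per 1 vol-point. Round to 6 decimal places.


Answer: Vega = 30.432974

Derivation:
d1 = 0.3495906761; d2 = -0.1312419352
phi(d1) = 0.3752940775; exp(-qT) = 1.0000000000; exp(-rT) = 0.9102827622
Vega = S * exp(-qT) * phi(d1) * sqrt(T) = 57.3400 * 1.0000000000 * 0.3752940775 * 1.4142135624 = 30.432974


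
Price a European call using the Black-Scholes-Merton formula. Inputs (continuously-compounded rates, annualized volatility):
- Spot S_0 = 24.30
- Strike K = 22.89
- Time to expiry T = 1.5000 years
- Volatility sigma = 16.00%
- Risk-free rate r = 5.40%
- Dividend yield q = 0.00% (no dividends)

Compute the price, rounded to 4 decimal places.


d1 = (ln(S/K) + (r - q + 0.5*sigma^2) * T) / (sigma * sqrt(T)) = 0.81637521
d2 = d1 - sigma * sqrt(T) = 0.62041603
exp(-rT) = 0.92219369; exp(-qT) = 1.00000000
C = S_0 * exp(-qT) * N(d1) - K * exp(-rT) * N(d2)
N(d1) = 0.79285721; N(d2) = 0.73250804
C = 24.3000 * 1.00000000 * 0.79285721 - 22.8900 * 0.92219369 * 0.73250804 = 3.8039

Answer: Price = 3.8039


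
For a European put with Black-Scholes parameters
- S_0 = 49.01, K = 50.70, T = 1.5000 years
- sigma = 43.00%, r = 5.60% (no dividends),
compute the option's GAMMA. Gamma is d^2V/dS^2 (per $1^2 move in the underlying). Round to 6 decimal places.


d1 = 0.3584485468; d2 = -0.1681917479
phi(d1) = 0.3741190512; exp(-qT) = 1.0000000000; exp(-rT) = 0.9194312561
Gamma = exp(-qT) * phi(d1) / (S * sigma * sqrt(T)) = 1.0000000000 * 0.3741190512 / (49.0100 * 0.4300 * 1.2247448714) = 0.014495

Answer: Gamma = 0.014495


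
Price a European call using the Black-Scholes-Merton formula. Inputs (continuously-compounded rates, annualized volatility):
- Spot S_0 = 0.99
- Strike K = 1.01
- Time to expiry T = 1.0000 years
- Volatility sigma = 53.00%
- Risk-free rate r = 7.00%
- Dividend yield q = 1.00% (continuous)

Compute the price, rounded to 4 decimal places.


d1 = (ln(S/K) + (r - q + 0.5*sigma^2) * T) / (sigma * sqrt(T)) = 0.34047044
d2 = d1 - sigma * sqrt(T) = -0.18952956
exp(-rT) = 0.93239382; exp(-qT) = 0.99004983
C = S_0 * exp(-qT) * N(d1) - K * exp(-rT) * N(d2)
N(d1) = 0.63324886; N(d2) = 0.42483889
C = 0.9900 * 0.99004983 * 0.63324886 - 1.0100 * 0.93239382 * 0.42483889 = 0.2206

Answer: Price = 0.2206
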